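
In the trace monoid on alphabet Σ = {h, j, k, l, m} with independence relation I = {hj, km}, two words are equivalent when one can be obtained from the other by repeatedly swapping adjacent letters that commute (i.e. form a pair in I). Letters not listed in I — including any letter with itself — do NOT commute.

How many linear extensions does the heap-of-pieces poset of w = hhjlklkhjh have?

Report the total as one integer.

#0=h has no predecessor
#1=h depends on [0:h]
#2=j has no predecessor
#3=l depends on [1:h, 2:j]
#4=k depends on [3:l]
#5=l depends on [4:k]
#6=k depends on [5:l]
#7=h depends on [6:k]
#8=j depends on [6:k]
#9=h depends on [7:h]
sources: [0:h, 2:j]
N(rest) = Σ N(rest − s) over sources s of rest; N(one piece) = 1:
  size 1 → [8]=1  [9]=1
  size 2 → [7,9]=1  [8,9]=2
  size 3 → [7,8,9]=3
  size 4 → [6,7,8,9]=3
  size 5 → [5,6,7,8,9]=3
  size 6 → [4,5,6,7,8,9]=3
  size 7 → [3,4,5,6,7,8,9]=3
  size 8 → [1,3,4,5,6,7,8,9]=3  [2,3,4,5,6,7,8,9]=3
  first=0(h) contributes 6
  first=2(j) contributes 3
|[w]| = 9

9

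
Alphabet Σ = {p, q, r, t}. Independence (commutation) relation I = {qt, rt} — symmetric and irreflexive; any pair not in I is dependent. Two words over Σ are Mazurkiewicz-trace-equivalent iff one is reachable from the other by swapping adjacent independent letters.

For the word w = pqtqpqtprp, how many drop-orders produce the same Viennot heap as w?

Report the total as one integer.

#0=p has no predecessor
#1=q depends on [0:p]
#2=t depends on [0:p]
#3=q depends on [1:q]
#4=p depends on [2:t, 3:q]
#5=q depends on [4:p]
#6=t depends on [4:p]
#7=p depends on [5:q, 6:t]
#8=r depends on [7:p]
#9=p depends on [8:r]
sources: [0:p]
N(rest) = Σ N(rest − s) over sources s of rest; N(one piece) = 1:
  size 1 → [9]=1
  size 2 → [8,9]=1
  size 3 → [7,8,9]=1
  size 4 → [5,7,8,9]=1  [6,7,8,9]=1
  size 5 → [5,6,7,8,9]=2
  size 6 → [4,5,6,7,8,9]=2
  size 7 → [2,4,5,6,7,8,9]=2  [3,4,5,6,7,8,9]=2
  size 8 → [1,3,4,5,6,7,8,9]=2  [2,3,4,5,6,7,8,9]=4
  first=0(p) contributes 6

6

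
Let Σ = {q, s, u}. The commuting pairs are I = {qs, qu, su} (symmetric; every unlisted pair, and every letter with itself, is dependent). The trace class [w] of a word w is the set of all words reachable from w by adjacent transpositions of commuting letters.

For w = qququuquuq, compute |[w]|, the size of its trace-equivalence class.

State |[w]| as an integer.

0(q) covers ∅
1(q) covers 0:q
2(u) covers ∅
3(q) covers 1:q
4(u) covers 2:u
5(u) covers 4:u
6(q) covers 3:q
7(u) covers 5:u
8(u) covers 7:u
9(q) covers 6:q
floor of heap: 0:q, 2:u
completions by unplaced set U, small U first (add the entries for U minus each lowest piece of U):
  |U|=1: {8}:1  {9}:1
  |U|=2: {6,9}:1  {7,8}:1  {8,9}:2
  |U|=3: {3,6,9}:1  {5,7,8}:1  {6,8,9}:3  {7,8,9}:3
  |U|=4: {1,3,6,9}:1  {3,6,8,9}:4  {4,5,7,8}:1  {5,7,8,9}:4  {6,7,8,9}:6
  |U|=5: {0,1,3,6,9}:1  {1,3,6,8,9}:5  {2,4,5,7,8}:1  {3,6,7,8,9}:10  {4,5,7,8,9}:5  {5,6,7,8,9}:10
  |U|=6: {0,1,3,6,8,9}:6  {1,3,6,7,8,9}:15  {2,4,5,7,8,9}:6  {3,5,6,7,8,9}:20  {4,5,6,7,8,9}:15
  |U|=7: {0,1,3,6,7,8,9}:21  {1,3,5,6,7,8,9}:35  {2,4,5,6,7,8,9}:21  {3,4,5,6,7,8,9}:35
  |U|=8: {0,1,3,5,6,7,8,9}:56  {1,3,4,5,6,7,8,9}:70  {2,3,4,5,6,7,8,9}:56
  start at 0(q): 126
  start at 2(u): 126
sum over floor = 252

252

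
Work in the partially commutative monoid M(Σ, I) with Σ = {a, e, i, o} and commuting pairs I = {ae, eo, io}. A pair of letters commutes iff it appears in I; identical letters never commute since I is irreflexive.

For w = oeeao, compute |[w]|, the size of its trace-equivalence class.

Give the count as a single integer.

#0=o has no predecessor
#1=e has no predecessor
#2=e depends on [1:e]
#3=a depends on [0:o]
#4=o depends on [3:a]
sources: [0:o, 1:e]
N(rest) = Σ N(rest − s) over sources s of rest; N(one piece) = 1:
  size 1 → [2]=1  [4]=1
  size 2 → [1,2]=1  [2,4]=2  [3,4]=1
  size 3 → [0,3,4]=1  [1,2,4]=3  [2,3,4]=3
  first=0(o) contributes 6
  first=1(e) contributes 4
|[w]| = 10

10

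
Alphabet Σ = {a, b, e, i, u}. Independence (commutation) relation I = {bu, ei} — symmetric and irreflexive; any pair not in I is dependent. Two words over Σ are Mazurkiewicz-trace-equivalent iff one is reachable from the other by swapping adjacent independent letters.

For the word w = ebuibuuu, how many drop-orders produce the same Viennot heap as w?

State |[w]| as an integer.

piece 0:e — minimal
piece 1:b rests on {0:e}
piece 2:u rests on {0:e}
piece 3:i rests on {1:b, 2:u}
piece 4:b rests on {3:i}
piece 5:u rests on {3:i}
piece 6:u rests on {5:u}
piece 7:u rests on {6:u}
minimal pieces: {0:e}
ways to finish when only these pieces remain (= sum over removing one remaining piece with nothing left below it):
  1 left: {4}→1  {7}→1
  2 left: {4,7}→2  {6,7}→1
  3 left: {4,6,7}→3  {5,6,7}→1
  4 left: {4,5,6,7}→4
  5 left: {3,4,5,6,7}→4
  6 left: {1,3,4,5,6,7}→4  {2,3,4,5,6,7}→4
  placing 0:e first → 8 extensions

8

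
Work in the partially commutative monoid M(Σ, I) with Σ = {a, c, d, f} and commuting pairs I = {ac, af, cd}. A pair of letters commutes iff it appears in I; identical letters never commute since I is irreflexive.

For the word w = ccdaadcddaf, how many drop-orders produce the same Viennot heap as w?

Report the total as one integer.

204

piece 0:c — minimal
piece 1:c rests on {0:c}
piece 2:d — minimal
piece 3:a rests on {2:d}
piece 4:a rests on {3:a}
piece 5:d rests on {4:a}
piece 6:c rests on {1:c}
piece 7:d rests on {5:d}
piece 8:d rests on {7:d}
piece 9:a rests on {8:d}
piece 10:f rests on {6:c, 8:d}
minimal pieces: {0:c, 2:d}
ways to finish when only these pieces remain (= sum over removing one remaining piece with nothing left below it):
  1 left: {9}→1  {10}→1
  2 left: {6,10}→1  {9,10}→2
  3 left: {1,6,10}→1  {6,9,10}→3  {8,9,10}→2
  4 left: {0,1,6,10}→1  {1,6,9,10}→4  {6,8,9,10}→5  {7,8,9,10}→2
  5 left: {0,1,6,9,10}→5  {1,6,8,9,10}→9  {5,7,8,9,10}→2  {6,7,8,9,10}→7
  6 left: {0,1,6,8,9,10}→14  {1,6,7,8,9,10}→16  {4,5,7,8,9,10}→2  {5,6,7,8,9,10}→9
  7 left: {0,1,6,7,8,9,10}→30  {1,5,6,7,8,9,10}→25  {3,4,5,7,8,9,10}→2  {4,5,6,7,8,9,10}→11
  8 left: {0,1,5,6,7,8,9,10}→55  {1,4,5,6,7,8,9,10}→36  {2,3,4,5,7,8,9,10}→2  {3,4,5,6,7,8,9,10}→13
  9 left: {0,1,4,5,6,7,8,9,10}→91  {1,3,4,5,6,7,8,9,10}→49  {2,3,4,5,6,7,8,9,10}→15
  placing 0:c first → 64 extensions
  placing 2:d first → 140 extensions
total linear extensions = 204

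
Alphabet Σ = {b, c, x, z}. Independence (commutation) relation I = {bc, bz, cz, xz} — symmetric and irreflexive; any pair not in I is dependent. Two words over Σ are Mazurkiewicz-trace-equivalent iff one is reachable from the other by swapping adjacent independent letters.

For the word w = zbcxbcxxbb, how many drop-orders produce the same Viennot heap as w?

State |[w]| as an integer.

40

#0=z has no predecessor
#1=b has no predecessor
#2=c has no predecessor
#3=x depends on [1:b, 2:c]
#4=b depends on [3:x]
#5=c depends on [3:x]
#6=x depends on [4:b, 5:c]
#7=x depends on [6:x]
#8=b depends on [7:x]
#9=b depends on [8:b]
sources: [0:z, 1:b, 2:c]
N(rest) = Σ N(rest − s) over sources s of rest; N(one piece) = 1:
  size 1 → [0]=1  [9]=1
  size 2 → [0,9]=2  [8,9]=1
  size 3 → [0,8,9]=3  [7,8,9]=1
  size 4 → [0,7,8,9]=4  [6,7,8,9]=1
  size 5 → [0,6,7,8,9]=5  [4,6,7,8,9]=1  [5,6,7,8,9]=1
  size 6 → [0,4,6,7,8,9]=6  [0,5,6,7,8,9]=6  [4,5,6,7,8,9]=2
  size 7 → [0,4,5,6,7,8,9]=14  [3,4,5,6,7,8,9]=2
  size 8 → [0,3,4,5,6,7,8,9]=16  [1,3,4,5,6,7,8,9]=2  [2,3,4,5,6,7,8,9]=2
  first=0(z) contributes 4
  first=1(b) contributes 18
  first=2(c) contributes 18
|[w]| = 40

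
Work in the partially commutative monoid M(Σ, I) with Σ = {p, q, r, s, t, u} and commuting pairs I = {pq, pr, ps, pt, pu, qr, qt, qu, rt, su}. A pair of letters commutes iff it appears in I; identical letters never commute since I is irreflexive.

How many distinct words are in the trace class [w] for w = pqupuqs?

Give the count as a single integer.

#0=p has no predecessor
#1=q has no predecessor
#2=u has no predecessor
#3=p depends on [0:p]
#4=u depends on [2:u]
#5=q depends on [1:q]
#6=s depends on [5:q]
sources: [0:p, 1:q, 2:u]
N(rest) = Σ N(rest − s) over sources s of rest; N(one piece) = 1:
  size 1 → [3]=1  [4]=1  [6]=1
  size 2 → [0,3]=1  [2,4]=1  [3,4]=2  [3,6]=2  [4,6]=2  [5,6]=1
  size 3 → [0,3,4]=3  [0,3,6]=3  [1,5,6]=1  [2,3,4]=3  [2,4,6]=3  [3,4,6]=6  [3,5,6]=3  [4,5,6]=3
  size 4 → [0,2,3,4]=6  [0,3,4,6]=12  [0,3,5,6]=6  [1,3,5,6]=4  [1,4,5,6]=4  [2,3,4,6]=12  [2,4,5,6]=6  [3,4,5,6]=12
  size 5 → [0,1,3,5,6]=10  [0,2,3,4,6]=30  [0,3,4,5,6]=30  [1,2,4,5,6]=10  [1,3,4,5,6]=20  [2,3,4,5,6]=30
  first=0(p) contributes 60
  first=1(q) contributes 90
  first=2(u) contributes 60
|[w]| = 210

210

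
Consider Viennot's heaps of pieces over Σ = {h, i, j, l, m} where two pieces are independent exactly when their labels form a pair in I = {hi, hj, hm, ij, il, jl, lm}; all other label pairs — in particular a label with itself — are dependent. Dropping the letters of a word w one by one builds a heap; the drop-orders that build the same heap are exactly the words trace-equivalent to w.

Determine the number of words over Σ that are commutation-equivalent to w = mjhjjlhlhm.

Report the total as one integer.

0(m) covers ∅
1(j) covers 0:m
2(h) covers ∅
3(j) covers 1:j
4(j) covers 3:j
5(l) covers 2:h
6(h) covers 5:l
7(l) covers 6:h
8(h) covers 7:l
9(m) covers 4:j
floor of heap: 0:m, 2:h
completions by unplaced set U, small U first (add the entries for U minus each lowest piece of U):
  |U|=1: {8}:1  {9}:1
  |U|=2: {4,9}:1  {7,8}:1  {8,9}:2
  |U|=3: {3,4,9}:1  {4,8,9}:3  {6,7,8}:1  {7,8,9}:3
  |U|=4: {1,3,4,9}:1  {3,4,8,9}:4  {4,7,8,9}:6  {5,6,7,8}:1  {6,7,8,9}:4
  |U|=5: {0,1,3,4,9}:1  {1,3,4,8,9}:5  {2,5,6,7,8}:1  {3,4,7,8,9}:10  {4,6,7,8,9}:10  {5,6,7,8,9}:5
  |U|=6: {0,1,3,4,8,9}:6  {1,3,4,7,8,9}:15  {2,5,6,7,8,9}:6  {3,4,6,7,8,9}:20  {4,5,6,7,8,9}:15
  |U|=7: {0,1,3,4,7,8,9}:21  {1,3,4,6,7,8,9}:35  {2,4,5,6,7,8,9}:21  {3,4,5,6,7,8,9}:35
  |U|=8: {0,1,3,4,6,7,8,9}:56  {1,3,4,5,6,7,8,9}:70  {2,3,4,5,6,7,8,9}:56
  start at 0(m): 126
  start at 2(h): 126
sum over floor = 252

252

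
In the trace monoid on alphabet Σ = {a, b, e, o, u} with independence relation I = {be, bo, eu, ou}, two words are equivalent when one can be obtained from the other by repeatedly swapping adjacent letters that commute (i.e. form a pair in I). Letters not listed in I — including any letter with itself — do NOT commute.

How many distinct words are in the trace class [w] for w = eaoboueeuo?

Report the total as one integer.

0(e) covers ∅
1(a) covers 0:e
2(o) covers 1:a
3(b) covers 1:a
4(o) covers 2:o
5(u) covers 3:b
6(e) covers 4:o
7(e) covers 6:e
8(u) covers 5:u
9(o) covers 7:e
floor of heap: 0:e
completions by unplaced set U, small U first (add the entries for U minus each lowest piece of U):
  |U|=1: {8}:1  {9}:1
  |U|=2: {5,8}:1  {7,9}:1  {8,9}:2
  |U|=3: {3,5,8}:1  {5,8,9}:3  {6,7,9}:1  {7,8,9}:3
  |U|=4: {3,5,8,9}:4  {4,6,7,9}:1  {5,7,8,9}:6  {6,7,8,9}:4
  |U|=5: {2,4,6,7,9}:1  {3,5,7,8,9}:10  {4,6,7,8,9}:5  {5,6,7,8,9}:10
  |U|=6: {2,4,6,7,8,9}:6  {3,5,6,7,8,9}:20  {4,5,6,7,8,9}:15
  |U|=7: {2,4,5,6,7,8,9}:21  {3,4,5,6,7,8,9}:35
  |U|=8: {2,3,4,5,6,7,8,9}:56
  start at 0(e): 56

56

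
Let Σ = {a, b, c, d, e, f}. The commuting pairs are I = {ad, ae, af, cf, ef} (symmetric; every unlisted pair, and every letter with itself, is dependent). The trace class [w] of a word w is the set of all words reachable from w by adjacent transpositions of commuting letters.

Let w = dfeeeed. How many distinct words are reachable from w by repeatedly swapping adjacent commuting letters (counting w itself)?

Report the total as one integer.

5

0(d) covers ∅
1(f) covers 0:d
2(e) covers 0:d
3(e) covers 2:e
4(e) covers 3:e
5(e) covers 4:e
6(d) covers 1:f, 5:e
floor of heap: 0:d
completions by unplaced set U, small U first (add the entries for U minus each lowest piece of U):
  |U|=1: {6}:1
  |U|=2: {1,6}:1  {5,6}:1
  |U|=3: {1,5,6}:2  {4,5,6}:1
  |U|=4: {1,4,5,6}:3  {3,4,5,6}:1
  |U|=5: {1,3,4,5,6}:4  {2,3,4,5,6}:1
  start at 0(d): 5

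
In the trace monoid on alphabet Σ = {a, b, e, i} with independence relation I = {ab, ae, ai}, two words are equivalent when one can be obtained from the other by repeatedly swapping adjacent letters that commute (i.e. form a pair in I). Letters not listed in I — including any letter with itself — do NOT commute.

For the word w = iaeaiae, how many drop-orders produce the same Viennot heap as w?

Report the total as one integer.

35

drop 0:i onto floor
drop 1:a onto floor
drop 2:e onto {0:i}
drop 3:a onto {1:a}
drop 4:i onto {2:e}
drop 5:a onto {3:a}
drop 6:e onto {4:i}
ground layer = {0:i, 1:a}
drop-orders for the pieces not yet dropped (sum over which currently-grounded one goes next):
  1 to go: {5} 1  {6} 1
  2 to go: {3,5} 1  {4,6} 1  {5,6} 2
  3 to go: {1,3,5} 1  {2,4,6} 1  {3,5,6} 3  {4,5,6} 3
  4 to go: {0,2,4,6} 1  {1,3,5,6} 4  {2,4,5,6} 4  {3,4,5,6} 6
  5 to go: {0,2,4,5,6} 5  {1,3,4,5,6} 10  {2,3,4,5,6} 10
  if 0:i drops first: 20 orders
  if 1:a drops first: 15 orders
heap linearizations: 35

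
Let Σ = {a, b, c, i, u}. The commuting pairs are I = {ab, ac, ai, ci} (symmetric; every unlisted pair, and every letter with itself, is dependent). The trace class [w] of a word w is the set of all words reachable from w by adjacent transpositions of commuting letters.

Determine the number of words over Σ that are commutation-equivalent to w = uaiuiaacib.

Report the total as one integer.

drop 0:u onto floor
drop 1:a onto {0:u}
drop 2:i onto {0:u}
drop 3:u onto {1:a, 2:i}
drop 4:i onto {3:u}
drop 5:a onto {3:u}
drop 6:a onto {5:a}
drop 7:c onto {3:u}
drop 8:i onto {4:i}
drop 9:b onto {7:c, 8:i}
ground layer = {0:u}
drop-orders for the pieces not yet dropped (sum over which currently-grounded one goes next):
  1 to go: {6} 1  {9} 1
  2 to go: {5,6} 1  {6,9} 2  {7,9} 1  {8,9} 1
  3 to go: {4,8,9} 1  {5,6,9} 3  {6,7,9} 3  {6,8,9} 3  {7,8,9} 2
  4 to go: {4,6,8,9} 4  {4,7,8,9} 3  {5,6,7,9} 6  {5,6,8,9} 6  {6,7,8,9} 8
  5 to go: {4,5,6,8,9} 10  {4,6,7,8,9} 15  {5,6,7,8,9} 20
  6 to go: {4,5,6,7,8,9} 45
  7 to go: {3,4,5,6,7,8,9} 45
  8 to go: {1,3,4,5,6,7,8,9} 45  {2,3,4,5,6,7,8,9} 45
  if 0:u drops first: 90 orders

90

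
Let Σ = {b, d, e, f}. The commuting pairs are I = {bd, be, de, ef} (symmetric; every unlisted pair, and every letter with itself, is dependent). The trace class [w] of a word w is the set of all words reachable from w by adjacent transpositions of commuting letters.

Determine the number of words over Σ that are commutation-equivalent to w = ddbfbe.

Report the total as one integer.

18

drop 0:d onto floor
drop 1:d onto {0:d}
drop 2:b onto floor
drop 3:f onto {1:d, 2:b}
drop 4:b onto {3:f}
drop 5:e onto floor
ground layer = {0:d, 2:b, 5:e}
drop-orders for the pieces not yet dropped (sum over which currently-grounded one goes next):
  1 to go: {4} 1  {5} 1
  2 to go: {3,4} 1  {4,5} 2
  3 to go: {1,3,4} 1  {2,3,4} 1  {3,4,5} 3
  4 to go: {0,1,3,4} 1  {1,2,3,4} 2  {1,3,4,5} 4  {2,3,4,5} 4
  if 0:d drops first: 10 orders
  if 2:b drops first: 5 orders
  if 5:e drops first: 3 orders
heap linearizations: 18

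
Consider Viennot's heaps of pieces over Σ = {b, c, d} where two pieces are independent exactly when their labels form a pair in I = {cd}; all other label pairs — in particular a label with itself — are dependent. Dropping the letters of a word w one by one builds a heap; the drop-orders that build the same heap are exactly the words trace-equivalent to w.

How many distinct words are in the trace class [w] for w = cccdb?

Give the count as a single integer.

4

piece 0:c — minimal
piece 1:c rests on {0:c}
piece 2:c rests on {1:c}
piece 3:d — minimal
piece 4:b rests on {2:c, 3:d}
minimal pieces: {0:c, 3:d}
ways to finish when only these pieces remain (= sum over removing one remaining piece with nothing left below it):
  1 left: {4}→1
  2 left: {2,4}→1  {3,4}→1
  3 left: {1,2,4}→1  {2,3,4}→2
  placing 0:c first → 3 extensions
  placing 3:d first → 1 extensions
total linear extensions = 4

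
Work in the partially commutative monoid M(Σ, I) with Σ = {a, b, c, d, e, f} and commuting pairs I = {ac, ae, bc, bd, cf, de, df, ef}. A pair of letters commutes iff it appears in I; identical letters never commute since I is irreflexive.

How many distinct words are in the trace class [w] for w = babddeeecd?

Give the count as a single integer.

15

#0=b has no predecessor
#1=a depends on [0:b]
#2=b depends on [1:a]
#3=d depends on [1:a]
#4=d depends on [3:d]
#5=e depends on [2:b]
#6=e depends on [5:e]
#7=e depends on [6:e]
#8=c depends on [4:d, 7:e]
#9=d depends on [8:c]
sources: [0:b]
N(rest) = Σ N(rest − s) over sources s of rest; N(one piece) = 1:
  size 1 → [9]=1
  size 2 → [8,9]=1
  size 3 → [4,8,9]=1  [7,8,9]=1
  size 4 → [3,4,8,9]=1  [4,7,8,9]=2  [6,7,8,9]=1
  size 5 → [3,4,7,8,9]=3  [4,6,7,8,9]=3  [5,6,7,8,9]=1
  size 6 → [2,5,6,7,8,9]=1  [3,4,6,7,8,9]=6  [4,5,6,7,8,9]=4
  size 7 → [2,4,5,6,7,8,9]=5  [3,4,5,6,7,8,9]=10
  size 8 → [2,3,4,5,6,7,8,9]=15
  first=0(b) contributes 15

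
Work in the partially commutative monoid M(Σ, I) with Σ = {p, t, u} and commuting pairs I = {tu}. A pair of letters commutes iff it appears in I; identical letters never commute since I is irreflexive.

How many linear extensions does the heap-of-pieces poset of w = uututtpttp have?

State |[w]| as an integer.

20

#0=u has no predecessor
#1=u depends on [0:u]
#2=t has no predecessor
#3=u depends on [1:u]
#4=t depends on [2:t]
#5=t depends on [4:t]
#6=p depends on [3:u, 5:t]
#7=t depends on [6:p]
#8=t depends on [7:t]
#9=p depends on [8:t]
sources: [0:u, 2:t]
N(rest) = Σ N(rest − s) over sources s of rest; N(one piece) = 1:
  size 1 → [9]=1
  size 2 → [8,9]=1
  size 3 → [7,8,9]=1
  size 4 → [6,7,8,9]=1
  size 5 → [3,6,7,8,9]=1  [5,6,7,8,9]=1
  size 6 → [1,3,6,7,8,9]=1  [3,5,6,7,8,9]=2  [4,5,6,7,8,9]=1
  size 7 → [0,1,3,6,7,8,9]=1  [1,3,5,6,7,8,9]=3  [2,4,5,6,7,8,9]=1  [3,4,5,6,7,8,9]=3
  size 8 → [0,1,3,5,6,7,8,9]=4  [1,3,4,5,6,7,8,9]=6  [2,3,4,5,6,7,8,9]=4
  first=0(u) contributes 10
  first=2(t) contributes 10
|[w]| = 20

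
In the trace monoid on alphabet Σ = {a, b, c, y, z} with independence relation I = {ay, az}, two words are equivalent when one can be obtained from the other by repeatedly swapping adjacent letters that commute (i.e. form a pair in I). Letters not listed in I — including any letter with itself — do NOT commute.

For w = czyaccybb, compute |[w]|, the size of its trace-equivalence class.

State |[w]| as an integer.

3

piece 0:c — minimal
piece 1:z rests on {0:c}
piece 2:y rests on {1:z}
piece 3:a rests on {0:c}
piece 4:c rests on {2:y, 3:a}
piece 5:c rests on {4:c}
piece 6:y rests on {5:c}
piece 7:b rests on {6:y}
piece 8:b rests on {7:b}
minimal pieces: {0:c}
ways to finish when only these pieces remain (= sum over removing one remaining piece with nothing left below it):
  1 left: {8}→1
  2 left: {7,8}→1
  3 left: {6,7,8}→1
  4 left: {5,6,7,8}→1
  5 left: {4,5,6,7,8}→1
  6 left: {2,4,5,6,7,8}→1  {3,4,5,6,7,8}→1
  7 left: {1,2,4,5,6,7,8}→1  {2,3,4,5,6,7,8}→2
  placing 0:c first → 3 extensions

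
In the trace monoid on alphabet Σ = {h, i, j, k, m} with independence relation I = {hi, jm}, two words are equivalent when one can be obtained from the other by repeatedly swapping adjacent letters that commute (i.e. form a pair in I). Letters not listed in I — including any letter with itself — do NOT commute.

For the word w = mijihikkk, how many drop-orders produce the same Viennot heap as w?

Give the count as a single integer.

piece 0:m — minimal
piece 1:i rests on {0:m}
piece 2:j rests on {1:i}
piece 3:i rests on {2:j}
piece 4:h rests on {2:j}
piece 5:i rests on {3:i}
piece 6:k rests on {4:h, 5:i}
piece 7:k rests on {6:k}
piece 8:k rests on {7:k}
minimal pieces: {0:m}
ways to finish when only these pieces remain (= sum over removing one remaining piece with nothing left below it):
  1 left: {8}→1
  2 left: {7,8}→1
  3 left: {6,7,8}→1
  4 left: {4,6,7,8}→1  {5,6,7,8}→1
  5 left: {3,5,6,7,8}→1  {4,5,6,7,8}→2
  6 left: {3,4,5,6,7,8}→3
  7 left: {2,3,4,5,6,7,8}→3
  placing 0:m first → 3 extensions

3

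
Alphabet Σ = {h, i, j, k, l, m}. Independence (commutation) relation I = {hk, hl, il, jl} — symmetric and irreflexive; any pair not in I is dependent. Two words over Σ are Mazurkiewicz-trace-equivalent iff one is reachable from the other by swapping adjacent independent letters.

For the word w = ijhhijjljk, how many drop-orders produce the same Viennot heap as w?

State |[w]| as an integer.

piece 0:i — minimal
piece 1:j rests on {0:i}
piece 2:h rests on {1:j}
piece 3:h rests on {2:h}
piece 4:i rests on {3:h}
piece 5:j rests on {4:i}
piece 6:j rests on {5:j}
piece 7:l — minimal
piece 8:j rests on {6:j}
piece 9:k rests on {7:l, 8:j}
minimal pieces: {0:i, 7:l}
ways to finish when only these pieces remain (= sum over removing one remaining piece with nothing left below it):
  1 left: {9}→1
  2 left: {7,9}→1  {8,9}→1
  3 left: {6,8,9}→1  {7,8,9}→2
  4 left: {5,6,8,9}→1  {6,7,8,9}→3
  5 left: {4,5,6,8,9}→1  {5,6,7,8,9}→4
  6 left: {3,4,5,6,8,9}→1  {4,5,6,7,8,9}→5
  7 left: {2,3,4,5,6,8,9}→1  {3,4,5,6,7,8,9}→6
  8 left: {1,2,3,4,5,6,8,9}→1  {2,3,4,5,6,7,8,9}→7
  placing 0:i first → 8 extensions
  placing 7:l first → 1 extensions
total linear extensions = 9

9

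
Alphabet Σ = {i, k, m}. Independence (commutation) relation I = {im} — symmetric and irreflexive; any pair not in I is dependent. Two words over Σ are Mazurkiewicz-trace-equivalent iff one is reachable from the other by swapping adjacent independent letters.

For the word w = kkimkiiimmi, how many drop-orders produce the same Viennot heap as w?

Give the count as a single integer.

30

#0=k has no predecessor
#1=k depends on [0:k]
#2=i depends on [1:k]
#3=m depends on [1:k]
#4=k depends on [2:i, 3:m]
#5=i depends on [4:k]
#6=i depends on [5:i]
#7=i depends on [6:i]
#8=m depends on [4:k]
#9=m depends on [8:m]
#10=i depends on [7:i]
sources: [0:k]
N(rest) = Σ N(rest − s) over sources s of rest; N(one piece) = 1:
  size 1 → [9]=1  [10]=1
  size 2 → [7,10]=1  [8,9]=1  [9,10]=2
  size 3 → [6,7,10]=1  [7,9,10]=3  [8,9,10]=3
  size 4 → [5,6,7,10]=1  [6,7,9,10]=4  [7,8,9,10]=6
  size 5 → [5,6,7,9,10]=5  [6,7,8,9,10]=10
  size 6 → [5,6,7,8,9,10]=15
  size 7 → [4,5,6,7,8,9,10]=15
  size 8 → [2,4,5,6,7,8,9,10]=15  [3,4,5,6,7,8,9,10]=15
  size 9 → [2,3,4,5,6,7,8,9,10]=30
  first=0(k) contributes 30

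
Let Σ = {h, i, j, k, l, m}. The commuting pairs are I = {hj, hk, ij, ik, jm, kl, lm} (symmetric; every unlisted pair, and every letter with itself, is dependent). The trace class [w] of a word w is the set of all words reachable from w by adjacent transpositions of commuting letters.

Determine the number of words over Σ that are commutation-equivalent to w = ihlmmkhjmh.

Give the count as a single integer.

drop 0:i onto floor
drop 1:h onto {0:i}
drop 2:l onto {1:h}
drop 3:m onto {1:h}
drop 4:m onto {3:m}
drop 5:k onto {4:m}
drop 6:h onto {2:l, 4:m}
drop 7:j onto {2:l, 5:k}
drop 8:m onto {5:k, 6:h}
drop 9:h onto {8:m}
ground layer = {0:i}
drop-orders for the pieces not yet dropped (sum over which currently-grounded one goes next):
  1 to go: {7} 1  {9} 1
  2 to go: {7,9} 2  {8,9} 1
  3 to go: {6,8,9} 1  {7,8,9} 3
  4 to go: {5,7,8,9} 3  {6,7,8,9} 4
  5 to go: {2,6,7,8,9} 4  {5,6,7,8,9} 7
  6 to go: {2,5,6,7,8,9} 11  {4,5,6,7,8,9} 7
  7 to go: {2,4,5,6,7,8,9} 18  {3,4,5,6,7,8,9} 7
  8 to go: {2,3,4,5,6,7,8,9} 25
  if 0:i drops first: 25 orders

25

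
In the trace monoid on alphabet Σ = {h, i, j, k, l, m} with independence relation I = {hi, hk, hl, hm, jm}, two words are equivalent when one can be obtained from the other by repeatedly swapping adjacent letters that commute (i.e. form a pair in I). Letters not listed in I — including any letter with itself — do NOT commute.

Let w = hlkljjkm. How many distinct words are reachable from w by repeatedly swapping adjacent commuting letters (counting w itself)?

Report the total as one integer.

#0=h has no predecessor
#1=l has no predecessor
#2=k depends on [1:l]
#3=l depends on [2:k]
#4=j depends on [0:h, 3:l]
#5=j depends on [4:j]
#6=k depends on [5:j]
#7=m depends on [6:k]
sources: [0:h, 1:l]
N(rest) = Σ N(rest − s) over sources s of rest; N(one piece) = 1:
  size 1 → [7]=1
  size 2 → [6,7]=1
  size 3 → [5,6,7]=1
  size 4 → [4,5,6,7]=1
  size 5 → [0,4,5,6,7]=1  [3,4,5,6,7]=1
  size 6 → [0,3,4,5,6,7]=2  [2,3,4,5,6,7]=1
  first=0(h) contributes 1
  first=1(l) contributes 3
|[w]| = 4

4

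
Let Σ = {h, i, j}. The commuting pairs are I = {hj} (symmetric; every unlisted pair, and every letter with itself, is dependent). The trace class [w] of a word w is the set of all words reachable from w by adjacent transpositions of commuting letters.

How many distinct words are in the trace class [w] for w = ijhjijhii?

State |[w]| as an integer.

6

#0=i has no predecessor
#1=j depends on [0:i]
#2=h depends on [0:i]
#3=j depends on [1:j]
#4=i depends on [2:h, 3:j]
#5=j depends on [4:i]
#6=h depends on [4:i]
#7=i depends on [5:j, 6:h]
#8=i depends on [7:i]
sources: [0:i]
N(rest) = Σ N(rest − s) over sources s of rest; N(one piece) = 1:
  size 1 → [8]=1
  size 2 → [7,8]=1
  size 3 → [5,7,8]=1  [6,7,8]=1
  size 4 → [5,6,7,8]=2
  size 5 → [4,5,6,7,8]=2
  size 6 → [2,4,5,6,7,8]=2  [3,4,5,6,7,8]=2
  size 7 → [1,3,4,5,6,7,8]=2  [2,3,4,5,6,7,8]=4
  first=0(i) contributes 6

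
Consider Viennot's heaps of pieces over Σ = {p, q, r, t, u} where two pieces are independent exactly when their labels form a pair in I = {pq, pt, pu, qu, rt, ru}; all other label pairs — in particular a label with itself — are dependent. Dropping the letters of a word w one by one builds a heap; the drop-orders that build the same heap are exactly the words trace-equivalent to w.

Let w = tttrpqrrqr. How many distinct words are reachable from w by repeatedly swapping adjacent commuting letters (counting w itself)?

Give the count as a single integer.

14

drop 0:t onto floor
drop 1:t onto {0:t}
drop 2:t onto {1:t}
drop 3:r onto floor
drop 4:p onto {3:r}
drop 5:q onto {2:t, 3:r}
drop 6:r onto {4:p, 5:q}
drop 7:r onto {6:r}
drop 8:q onto {7:r}
drop 9:r onto {8:q}
ground layer = {0:t, 3:r}
drop-orders for the pieces not yet dropped (sum over which currently-grounded one goes next):
  1 to go: {9} 1
  2 to go: {8,9} 1
  3 to go: {7,8,9} 1
  4 to go: {6,7,8,9} 1
  5 to go: {4,6,7,8,9} 1  {5,6,7,8,9} 1
  6 to go: {2,5,6,7,8,9} 1  {4,5,6,7,8,9} 2
  7 to go: {1,2,5,6,7,8,9} 1  {2,4,5,6,7,8,9} 3  {3,4,5,6,7,8,9} 2
  8 to go: {0,1,2,5,6,7,8,9} 1  {1,2,4,5,6,7,8,9} 4  {2,3,4,5,6,7,8,9} 5
  if 0:t drops first: 9 orders
  if 3:r drops first: 5 orders
heap linearizations: 14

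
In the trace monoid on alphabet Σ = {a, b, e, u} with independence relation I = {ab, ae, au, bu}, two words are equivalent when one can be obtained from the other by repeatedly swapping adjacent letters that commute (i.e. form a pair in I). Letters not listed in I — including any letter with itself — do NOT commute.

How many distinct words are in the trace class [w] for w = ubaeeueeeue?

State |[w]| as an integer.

22

piece 0:u — minimal
piece 1:b — minimal
piece 2:a — minimal
piece 3:e rests on {0:u, 1:b}
piece 4:e rests on {3:e}
piece 5:u rests on {4:e}
piece 6:e rests on {5:u}
piece 7:e rests on {6:e}
piece 8:e rests on {7:e}
piece 9:u rests on {8:e}
piece 10:e rests on {9:u}
minimal pieces: {0:u, 1:b, 2:a}
ways to finish when only these pieces remain (= sum over removing one remaining piece with nothing left below it):
  1 left: {2}→1  {10}→1
  2 left: {2,10}→2  {9,10}→1
  3 left: {2,9,10}→3  {8,9,10}→1
  4 left: {2,8,9,10}→4  {7,8,9,10}→1
  5 left: {2,7,8,9,10}→5  {6,7,8,9,10}→1
  6 left: {2,6,7,8,9,10}→6  {5,6,7,8,9,10}→1
  7 left: {2,5,6,7,8,9,10}→7  {4,5,6,7,8,9,10}→1
  8 left: {2,4,5,6,7,8,9,10}→8  {3,4,5,6,7,8,9,10}→1
  9 left: {0,3,4,5,6,7,8,9,10}→1  {1,3,4,5,6,7,8,9,10}→1  {2,3,4,5,6,7,8,9,10}→9
  placing 0:u first → 10 extensions
  placing 1:b first → 10 extensions
  placing 2:a first → 2 extensions
total linear extensions = 22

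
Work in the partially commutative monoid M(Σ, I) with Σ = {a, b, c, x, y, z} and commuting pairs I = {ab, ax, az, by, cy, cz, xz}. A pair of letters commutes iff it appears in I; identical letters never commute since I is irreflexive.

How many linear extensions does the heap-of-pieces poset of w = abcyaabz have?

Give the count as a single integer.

0(a) covers ∅
1(b) covers ∅
2(c) covers 0:a, 1:b
3(y) covers 0:a
4(a) covers 2:c, 3:y
5(a) covers 4:a
6(b) covers 2:c
7(z) covers 3:y, 6:b
floor of heap: 0:a, 1:b
completions by unplaced set U, small U first (add the entries for U minus each lowest piece of U):
  |U|=1: {5}:1  {7}:1
  |U|=2: {4,5}:1  {5,7}:2  {6,7}:1
  |U|=3: {4,5,7}:3  {5,6,7}:3
  |U|=4: {3,4,5,7}:3  {4,5,6,7}:6
  |U|=5: {2,4,5,6,7}:6  {3,4,5,6,7}:9
  |U|=6: {1,2,4,5,6,7}:6  {2,3,4,5,6,7}:15
  start at 0(a): 21
  start at 1(b): 15
sum over floor = 36

36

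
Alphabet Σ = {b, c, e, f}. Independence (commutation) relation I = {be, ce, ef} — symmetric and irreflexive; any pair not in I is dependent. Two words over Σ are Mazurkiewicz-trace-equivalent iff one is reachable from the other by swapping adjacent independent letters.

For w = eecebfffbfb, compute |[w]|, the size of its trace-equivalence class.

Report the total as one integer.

0(e) covers ∅
1(e) covers 0:e
2(c) covers ∅
3(e) covers 1:e
4(b) covers 2:c
5(f) covers 4:b
6(f) covers 5:f
7(f) covers 6:f
8(b) covers 7:f
9(f) covers 8:b
10(b) covers 9:f
floor of heap: 0:e, 2:c
completions by unplaced set U, small U first (add the entries for U minus each lowest piece of U):
  |U|=1: {3}:1  {10}:1
  |U|=2: {1,3}:1  {3,10}:2  {9,10}:1
  |U|=3: {0,1,3}:1  {1,3,10}:3  {3,9,10}:3  {8,9,10}:1
  |U|=4: {0,1,3,10}:4  {1,3,9,10}:6  {3,8,9,10}:4  {7,8,9,10}:1
  |U|=5: {0,1,3,9,10}:10  {1,3,8,9,10}:10  {3,7,8,9,10}:5  {6,7,8,9,10}:1
  |U|=6: {0,1,3,8,9,10}:20  {1,3,7,8,9,10}:15  {3,6,7,8,9,10}:6  {5,6,7,8,9,10}:1
  |U|=7: {0,1,3,7,8,9,10}:35  {1,3,6,7,8,9,10}:21  {3,5,6,7,8,9,10}:7  {4,5,6,7,8,9,10}:1
  |U|=8: {0,1,3,6,7,8,9,10}:56  {1,3,5,6,7,8,9,10}:28  {2,4,5,6,7,8,9,10}:1  {3,4,5,6,7,8,9,10}:8
  |U|=9: {0,1,3,5,6,7,8,9,10}:84  {1,3,4,5,6,7,8,9,10}:36  {2,3,4,5,6,7,8,9,10}:9
  start at 0(e): 45
  start at 2(c): 120
sum over floor = 165

165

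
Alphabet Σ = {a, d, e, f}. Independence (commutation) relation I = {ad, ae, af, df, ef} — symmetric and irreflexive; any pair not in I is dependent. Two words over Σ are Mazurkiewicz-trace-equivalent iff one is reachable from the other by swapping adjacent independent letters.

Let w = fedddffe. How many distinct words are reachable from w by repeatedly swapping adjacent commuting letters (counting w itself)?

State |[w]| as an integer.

56

drop 0:f onto floor
drop 1:e onto floor
drop 2:d onto {1:e}
drop 3:d onto {2:d}
drop 4:d onto {3:d}
drop 5:f onto {0:f}
drop 6:f onto {5:f}
drop 7:e onto {4:d}
ground layer = {0:f, 1:e}
drop-orders for the pieces not yet dropped (sum over which currently-grounded one goes next):
  1 to go: {6} 1  {7} 1
  2 to go: {4,7} 1  {5,6} 1  {6,7} 2
  3 to go: {0,5,6} 1  {3,4,7} 1  {4,6,7} 3  {5,6,7} 3
  4 to go: {0,5,6,7} 4  {2,3,4,7} 1  {3,4,6,7} 4  {4,5,6,7} 6
  5 to go: {0,4,5,6,7} 10  {1,2,3,4,7} 1  {2,3,4,6,7} 5  {3,4,5,6,7} 10
  6 to go: {0,3,4,5,6,7} 20  {1,2,3,4,6,7} 6  {2,3,4,5,6,7} 15
  if 0:f drops first: 21 orders
  if 1:e drops first: 35 orders
heap linearizations: 56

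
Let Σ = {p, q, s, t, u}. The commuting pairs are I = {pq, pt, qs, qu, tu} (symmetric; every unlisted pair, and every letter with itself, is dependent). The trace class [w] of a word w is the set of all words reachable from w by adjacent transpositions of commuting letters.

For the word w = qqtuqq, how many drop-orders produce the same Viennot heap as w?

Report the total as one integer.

6

piece 0:q — minimal
piece 1:q rests on {0:q}
piece 2:t rests on {1:q}
piece 3:u — minimal
piece 4:q rests on {2:t}
piece 5:q rests on {4:q}
minimal pieces: {0:q, 3:u}
ways to finish when only these pieces remain (= sum over removing one remaining piece with nothing left below it):
  1 left: {3}→1  {5}→1
  2 left: {3,5}→2  {4,5}→1
  3 left: {2,4,5}→1  {3,4,5}→3
  4 left: {1,2,4,5}→1  {2,3,4,5}→4
  placing 0:q first → 5 extensions
  placing 3:u first → 1 extensions
total linear extensions = 6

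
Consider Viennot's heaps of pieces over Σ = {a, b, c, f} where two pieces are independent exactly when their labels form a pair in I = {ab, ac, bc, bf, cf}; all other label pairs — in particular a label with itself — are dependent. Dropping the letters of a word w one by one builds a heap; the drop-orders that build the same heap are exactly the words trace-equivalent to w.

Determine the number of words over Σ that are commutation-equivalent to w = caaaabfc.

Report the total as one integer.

168

0(c) covers ∅
1(a) covers ∅
2(a) covers 1:a
3(a) covers 2:a
4(a) covers 3:a
5(b) covers ∅
6(f) covers 4:a
7(c) covers 0:c
floor of heap: 0:c, 1:a, 5:b
completions by unplaced set U, small U first (add the entries for U minus each lowest piece of U):
  |U|=1: {5}:1  {6}:1  {7}:1
  |U|=2: {0,7}:1  {4,6}:1  {5,6}:2  {5,7}:2  {6,7}:2
  |U|=3: {0,5,7}:3  {0,6,7}:3  {3,4,6}:1  {4,5,6}:3  {4,6,7}:3  {5,6,7}:6
  |U|=4: {0,4,6,7}:6  {0,5,6,7}:12  {2,3,4,6}:1  {3,4,5,6}:4  {3,4,6,7}:4  {4,5,6,7}:12
  |U|=5: {0,3,4,6,7}:10  {0,4,5,6,7}:30  {1,2,3,4,6}:1  {2,3,4,5,6}:5  {2,3,4,6,7}:5  {3,4,5,6,7}:20
  |U|=6: {0,2,3,4,6,7}:15  {0,3,4,5,6,7}:60  {1,2,3,4,5,6}:6  {1,2,3,4,6,7}:6  {2,3,4,5,6,7}:30
  start at 0(c): 42
  start at 1(a): 105
  start at 5(b): 21
sum over floor = 168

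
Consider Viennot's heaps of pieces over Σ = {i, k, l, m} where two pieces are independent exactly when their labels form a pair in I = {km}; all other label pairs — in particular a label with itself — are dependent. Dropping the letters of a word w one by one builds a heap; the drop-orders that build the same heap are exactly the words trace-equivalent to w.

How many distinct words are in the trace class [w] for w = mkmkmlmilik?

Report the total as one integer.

10

drop 0:m onto floor
drop 1:k onto floor
drop 2:m onto {0:m}
drop 3:k onto {1:k}
drop 4:m onto {2:m}
drop 5:l onto {3:k, 4:m}
drop 6:m onto {5:l}
drop 7:i onto {6:m}
drop 8:l onto {7:i}
drop 9:i onto {8:l}
drop 10:k onto {9:i}
ground layer = {0:m, 1:k}
drop-orders for the pieces not yet dropped (sum over which currently-grounded one goes next):
  1 to go: {10} 1
  2 to go: {9,10} 1
  3 to go: {8,9,10} 1
  4 to go: {7,8,9,10} 1
  5 to go: {6,7,8,9,10} 1
  6 to go: {5,6,7,8,9,10} 1
  7 to go: {3,5,6,7,8,9,10} 1  {4,5,6,7,8,9,10} 1
  8 to go: {1,3,5,6,7,8,9,10} 1  {2,4,5,6,7,8,9,10} 1  {3,4,5,6,7,8,9,10} 2
  9 to go: {0,2,4,5,6,7,8,9,10} 1  {1,3,4,5,6,7,8,9,10} 3  {2,3,4,5,6,7,8,9,10} 3
  if 0:m drops first: 6 orders
  if 1:k drops first: 4 orders
heap linearizations: 10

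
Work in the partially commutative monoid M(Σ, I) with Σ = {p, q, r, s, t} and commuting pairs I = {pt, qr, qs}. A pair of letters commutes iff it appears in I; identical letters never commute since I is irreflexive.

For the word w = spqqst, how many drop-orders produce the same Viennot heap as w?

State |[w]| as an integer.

drop 0:s onto floor
drop 1:p onto {0:s}
drop 2:q onto {1:p}
drop 3:q onto {2:q}
drop 4:s onto {1:p}
drop 5:t onto {3:q, 4:s}
ground layer = {0:s}
drop-orders for the pieces not yet dropped (sum over which currently-grounded one goes next):
  1 to go: {5} 1
  2 to go: {3,5} 1  {4,5} 1
  3 to go: {2,3,5} 1  {3,4,5} 2
  4 to go: {2,3,4,5} 3
  if 0:s drops first: 3 orders

3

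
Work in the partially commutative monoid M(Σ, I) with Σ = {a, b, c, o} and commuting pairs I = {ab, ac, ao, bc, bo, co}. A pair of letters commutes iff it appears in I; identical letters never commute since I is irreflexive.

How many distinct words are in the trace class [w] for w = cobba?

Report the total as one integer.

drop 0:c onto floor
drop 1:o onto floor
drop 2:b onto floor
drop 3:b onto {2:b}
drop 4:a onto floor
ground layer = {0:c, 1:o, 2:b, 4:a}
drop-orders for the pieces not yet dropped (sum over which currently-grounded one goes next):
  1 to go: {0} 1  {1} 1  {3} 1  {4} 1
  2 to go: {0,1} 2  {0,3} 2  {0,4} 2  {1,3} 2  {1,4} 2  {2,3} 1  {3,4} 2
  3 to go: {0,1,3} 6  {0,1,4} 6  {0,2,3} 3  {0,3,4} 6  {1,2,3} 3  {1,3,4} 6  {2,3,4} 3
  if 0:c drops first: 12 orders
  if 1:o drops first: 12 orders
  if 2:b drops first: 24 orders
  if 4:a drops first: 12 orders
heap linearizations: 60

60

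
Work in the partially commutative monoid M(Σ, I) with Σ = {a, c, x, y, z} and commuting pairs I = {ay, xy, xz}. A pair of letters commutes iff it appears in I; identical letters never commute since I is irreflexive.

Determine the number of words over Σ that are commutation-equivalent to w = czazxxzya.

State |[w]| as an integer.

0(c) covers ∅
1(z) covers 0:c
2(a) covers 1:z
3(z) covers 2:a
4(x) covers 2:a
5(x) covers 4:x
6(z) covers 3:z
7(y) covers 6:z
8(a) covers 5:x, 6:z
floor of heap: 0:c
completions by unplaced set U, small U first (add the entries for U minus each lowest piece of U):
  |U|=1: {7}:1  {8}:1
  |U|=2: {5,8}:1  {7,8}:2
  |U|=3: {4,5,8}:1  {5,7,8}:3  {6,7,8}:2
  |U|=4: {3,6,7,8}:2  {4,5,7,8}:4  {5,6,7,8}:5
  |U|=5: {3,5,6,7,8}:7  {4,5,6,7,8}:9
  |U|=6: {3,4,5,6,7,8}:16
  |U|=7: {2,3,4,5,6,7,8}:16
  start at 0(c): 16

16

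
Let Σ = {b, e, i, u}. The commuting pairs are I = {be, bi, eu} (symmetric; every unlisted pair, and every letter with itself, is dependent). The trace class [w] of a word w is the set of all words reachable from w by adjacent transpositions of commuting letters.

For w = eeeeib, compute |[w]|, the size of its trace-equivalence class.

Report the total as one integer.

6

#0=e has no predecessor
#1=e depends on [0:e]
#2=e depends on [1:e]
#3=e depends on [2:e]
#4=i depends on [3:e]
#5=b has no predecessor
sources: [0:e, 5:b]
N(rest) = Σ N(rest − s) over sources s of rest; N(one piece) = 1:
  size 1 → [4]=1  [5]=1
  size 2 → [3,4]=1  [4,5]=2
  size 3 → [2,3,4]=1  [3,4,5]=3
  size 4 → [1,2,3,4]=1  [2,3,4,5]=4
  first=0(e) contributes 5
  first=5(b) contributes 1
|[w]| = 6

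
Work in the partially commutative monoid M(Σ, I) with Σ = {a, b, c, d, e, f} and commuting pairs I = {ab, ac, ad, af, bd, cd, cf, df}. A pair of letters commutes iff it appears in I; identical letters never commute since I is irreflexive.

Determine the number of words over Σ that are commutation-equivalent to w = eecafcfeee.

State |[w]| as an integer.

30

0(e) covers ∅
1(e) covers 0:e
2(c) covers 1:e
3(a) covers 1:e
4(f) covers 1:e
5(c) covers 2:c
6(f) covers 4:f
7(e) covers 3:a, 5:c, 6:f
8(e) covers 7:e
9(e) covers 8:e
floor of heap: 0:e
completions by unplaced set U, small U first (add the entries for U minus each lowest piece of U):
  |U|=1: {9}:1
  |U|=2: {8,9}:1
  |U|=3: {7,8,9}:1
  |U|=4: {3,7,8,9}:1  {5,7,8,9}:1  {6,7,8,9}:1
  |U|=5: {2,5,7,8,9}:1  {3,5,7,8,9}:2  {3,6,7,8,9}:2  {4,6,7,8,9}:1  {5,6,7,8,9}:2
  |U|=6: {2,3,5,7,8,9}:3  {2,5,6,7,8,9}:3  {3,4,6,7,8,9}:3  {3,5,6,7,8,9}:6  {4,5,6,7,8,9}:3
  |U|=7: {2,3,5,6,7,8,9}:12  {2,4,5,6,7,8,9}:6  {3,4,5,6,7,8,9}:12
  |U|=8: {2,3,4,5,6,7,8,9}:30
  start at 0(e): 30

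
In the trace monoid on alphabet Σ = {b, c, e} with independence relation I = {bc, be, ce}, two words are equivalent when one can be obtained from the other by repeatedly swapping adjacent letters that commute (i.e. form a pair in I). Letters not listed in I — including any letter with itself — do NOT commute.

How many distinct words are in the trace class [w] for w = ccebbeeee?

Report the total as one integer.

0(c) covers ∅
1(c) covers 0:c
2(e) covers ∅
3(b) covers ∅
4(b) covers 3:b
5(e) covers 2:e
6(e) covers 5:e
7(e) covers 6:e
8(e) covers 7:e
floor of heap: 0:c, 2:e, 3:b
completions by unplaced set U, small U first (add the entries for U minus each lowest piece of U):
  |U|=1: {1}:1  {4}:1  {8}:1
  |U|=2: {0,1}:1  {1,4}:2  {1,8}:2  {3,4}:1  {4,8}:2  {7,8}:1
  |U|=3: {0,1,4}:3  {0,1,8}:3  {1,3,4}:3  {1,4,8}:6  {1,7,8}:3  {3,4,8}:3  {4,7,8}:3  {6,7,8}:1
  |U|=4: {0,1,3,4}:6  {0,1,4,8}:12  {0,1,7,8}:6  {1,3,4,8}:12  {1,4,7,8}:12  {1,6,7,8}:4  {3,4,7,8}:6  {4,6,7,8}:4  {5,6,7,8}:1
  |U|=5: {0,1,3,4,8}:30  {0,1,4,7,8}:30  {0,1,6,7,8}:10  {1,3,4,7,8}:30  {1,4,6,7,8}:20  {1,5,6,7,8}:5  {2,5,6,7,8}:1  {3,4,6,7,8}:10  {4,5,6,7,8}:5
  |U|=6: {0,1,3,4,7,8}:90  {0,1,4,6,7,8}:60  {0,1,5,6,7,8}:15  {1,2,5,6,7,8}:6  {1,3,4,6,7,8}:60  {1,4,5,6,7,8}:30  {2,4,5,6,7,8}:6  {3,4,5,6,7,8}:15
  |U|=7: {0,1,2,5,6,7,8}:21  {0,1,3,4,6,7,8}:210  {0,1,4,5,6,7,8}:105  {1,2,4,5,6,7,8}:42  {1,3,4,5,6,7,8}:105  {2,3,4,5,6,7,8}:21
  start at 0(c): 168
  start at 2(e): 420
  start at 3(b): 168
sum over floor = 756

756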